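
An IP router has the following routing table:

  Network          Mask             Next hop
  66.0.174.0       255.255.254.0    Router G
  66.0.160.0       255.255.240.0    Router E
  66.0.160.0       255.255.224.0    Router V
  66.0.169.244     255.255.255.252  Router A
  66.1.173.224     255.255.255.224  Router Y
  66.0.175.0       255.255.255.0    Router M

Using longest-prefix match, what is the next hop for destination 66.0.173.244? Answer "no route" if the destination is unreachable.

Routes whose prefix contains 66.0.173.244:
  66.0.160.0/19 (66.0.160.0 - 66.0.191.255) -> Router V
  66.0.160.0/20 (66.0.160.0 - 66.0.175.255) -> Router E
More-specific entries that do NOT match:
  66.0.169.244/30 (66.0.169.244 - 66.0.169.247) does not contain 66.0.173.244
  66.1.173.224/27 (66.1.173.224 - 66.1.173.255) does not contain 66.0.173.244
  66.0.175.0/24 (66.0.175.0 - 66.0.175.255) does not contain 66.0.173.244
  66.0.174.0/23 (66.0.174.0 - 66.0.175.255) does not contain 66.0.173.244
Longest matching prefix is /20 -> next hop Router E.

Router E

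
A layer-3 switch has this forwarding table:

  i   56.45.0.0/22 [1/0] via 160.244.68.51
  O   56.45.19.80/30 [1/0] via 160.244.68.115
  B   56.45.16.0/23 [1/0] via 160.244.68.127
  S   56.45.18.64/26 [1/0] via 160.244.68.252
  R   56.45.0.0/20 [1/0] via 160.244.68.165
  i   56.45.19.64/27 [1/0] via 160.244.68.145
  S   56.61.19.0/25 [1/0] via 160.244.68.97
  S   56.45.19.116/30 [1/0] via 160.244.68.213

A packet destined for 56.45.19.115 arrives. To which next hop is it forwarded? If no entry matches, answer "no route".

No entry's prefix contains 56.45.19.115; there is no default route.

no route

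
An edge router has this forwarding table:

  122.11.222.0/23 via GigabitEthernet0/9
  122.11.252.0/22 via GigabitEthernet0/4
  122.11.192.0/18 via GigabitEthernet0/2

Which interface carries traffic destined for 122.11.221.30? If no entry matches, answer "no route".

GigabitEthernet0/2

Routes whose prefix contains 122.11.221.30:
  122.11.192.0/18 (122.11.192.0 - 122.11.255.255) -> GigabitEthernet0/2
More-specific entries that do NOT match:
  122.11.222.0/23 (122.11.222.0 - 122.11.223.255) does not contain 122.11.221.30
  122.11.252.0/22 (122.11.252.0 - 122.11.255.255) does not contain 122.11.221.30
Longest matching prefix is /18 -> interface GigabitEthernet0/2.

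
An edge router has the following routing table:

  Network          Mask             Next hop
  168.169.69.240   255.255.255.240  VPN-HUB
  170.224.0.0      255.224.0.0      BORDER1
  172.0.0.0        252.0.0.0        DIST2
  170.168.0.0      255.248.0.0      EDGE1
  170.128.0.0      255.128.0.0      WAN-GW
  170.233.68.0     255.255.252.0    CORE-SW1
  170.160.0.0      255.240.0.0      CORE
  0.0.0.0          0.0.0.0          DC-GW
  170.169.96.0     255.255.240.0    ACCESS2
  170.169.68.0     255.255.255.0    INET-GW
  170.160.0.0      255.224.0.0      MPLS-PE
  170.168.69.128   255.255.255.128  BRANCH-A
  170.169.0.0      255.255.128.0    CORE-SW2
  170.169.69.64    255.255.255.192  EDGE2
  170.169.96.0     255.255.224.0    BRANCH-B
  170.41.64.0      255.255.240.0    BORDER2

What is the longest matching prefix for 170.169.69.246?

170.169.0.0/17

Entries matching 170.169.69.246:
  0.0.0.0/0 (default, matches everything)
  170.128.0.0/9 (170.128.0.0 - 170.255.255.255)
  170.160.0.0/11 (170.160.0.0 - 170.191.255.255)
  170.160.0.0/12 (170.160.0.0 - 170.175.255.255)
  170.168.0.0/13 (170.168.0.0 - 170.175.255.255)
  170.169.0.0/17 (170.169.0.0 - 170.169.127.255)
Most specific is 170.169.0.0/17.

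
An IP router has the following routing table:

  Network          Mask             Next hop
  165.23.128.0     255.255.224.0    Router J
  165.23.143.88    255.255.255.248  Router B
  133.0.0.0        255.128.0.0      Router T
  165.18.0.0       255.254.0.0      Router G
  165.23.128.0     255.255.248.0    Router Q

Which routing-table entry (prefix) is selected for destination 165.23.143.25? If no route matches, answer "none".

165.23.128.0/19

Entries matching 165.23.143.25:
  165.23.128.0/19 (165.23.128.0 - 165.23.159.255)
Most specific is 165.23.128.0/19.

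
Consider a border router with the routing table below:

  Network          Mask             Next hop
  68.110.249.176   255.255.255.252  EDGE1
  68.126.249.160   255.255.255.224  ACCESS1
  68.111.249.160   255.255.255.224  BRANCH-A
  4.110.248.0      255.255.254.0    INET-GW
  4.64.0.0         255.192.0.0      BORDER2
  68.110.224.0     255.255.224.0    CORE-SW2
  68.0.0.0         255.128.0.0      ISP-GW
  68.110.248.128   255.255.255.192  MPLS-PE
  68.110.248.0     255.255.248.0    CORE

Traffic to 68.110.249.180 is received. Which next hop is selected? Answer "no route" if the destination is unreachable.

CORE

Routes whose prefix contains 68.110.249.180:
  68.0.0.0/9 (68.0.0.0 - 68.127.255.255) -> ISP-GW
  68.110.224.0/19 (68.110.224.0 - 68.110.255.255) -> CORE-SW2
  68.110.248.0/21 (68.110.248.0 - 68.110.255.255) -> CORE
More-specific entries that do NOT match:
  68.110.249.176/30 (68.110.249.176 - 68.110.249.179) does not contain 68.110.249.180
  68.126.249.160/27 (68.126.249.160 - 68.126.249.191) does not contain 68.110.249.180
  68.111.249.160/27 (68.111.249.160 - 68.111.249.191) does not contain 68.110.249.180
  68.110.248.128/26 (68.110.248.128 - 68.110.248.191) does not contain 68.110.249.180
  4.110.248.0/23 (4.110.248.0 - 4.110.249.255) does not contain 68.110.249.180
Longest matching prefix is /21 -> next hop CORE.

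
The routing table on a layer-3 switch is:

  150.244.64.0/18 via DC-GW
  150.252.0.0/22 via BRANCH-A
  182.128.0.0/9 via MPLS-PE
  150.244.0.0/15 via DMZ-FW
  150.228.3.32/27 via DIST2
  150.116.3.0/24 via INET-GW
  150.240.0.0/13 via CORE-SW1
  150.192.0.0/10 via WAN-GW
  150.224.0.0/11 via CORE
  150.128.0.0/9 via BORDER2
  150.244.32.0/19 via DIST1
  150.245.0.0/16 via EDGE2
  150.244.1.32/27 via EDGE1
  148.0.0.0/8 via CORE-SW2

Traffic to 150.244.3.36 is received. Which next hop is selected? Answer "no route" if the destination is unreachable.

DMZ-FW

Routes whose prefix contains 150.244.3.36:
  150.128.0.0/9 (150.128.0.0 - 150.255.255.255) -> BORDER2
  150.192.0.0/10 (150.192.0.0 - 150.255.255.255) -> WAN-GW
  150.224.0.0/11 (150.224.0.0 - 150.255.255.255) -> CORE
  150.240.0.0/13 (150.240.0.0 - 150.247.255.255) -> CORE-SW1
  150.244.0.0/15 (150.244.0.0 - 150.245.255.255) -> DMZ-FW
More-specific entries that do NOT match:
  150.228.3.32/27 (150.228.3.32 - 150.228.3.63) does not contain 150.244.3.36
  150.244.1.32/27 (150.244.1.32 - 150.244.1.63) does not contain 150.244.3.36
  150.116.3.0/24 (150.116.3.0 - 150.116.3.255) does not contain 150.244.3.36
  150.252.0.0/22 (150.252.0.0 - 150.252.3.255) does not contain 150.244.3.36
  150.244.32.0/19 (150.244.32.0 - 150.244.63.255) does not contain 150.244.3.36
  150.244.64.0/18 (150.244.64.0 - 150.244.127.255) does not contain 150.244.3.36
  150.245.0.0/16 (150.245.0.0 - 150.245.255.255) does not contain 150.244.3.36
Longest matching prefix is /15 -> next hop DMZ-FW.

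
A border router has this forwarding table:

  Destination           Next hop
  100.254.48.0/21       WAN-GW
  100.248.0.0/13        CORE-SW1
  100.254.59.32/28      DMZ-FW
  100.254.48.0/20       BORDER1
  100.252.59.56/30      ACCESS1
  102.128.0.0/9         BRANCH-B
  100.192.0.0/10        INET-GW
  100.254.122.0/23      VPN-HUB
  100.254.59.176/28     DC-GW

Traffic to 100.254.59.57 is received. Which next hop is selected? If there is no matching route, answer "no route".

Routes whose prefix contains 100.254.59.57:
  100.192.0.0/10 (100.192.0.0 - 100.255.255.255) -> INET-GW
  100.248.0.0/13 (100.248.0.0 - 100.255.255.255) -> CORE-SW1
  100.254.48.0/20 (100.254.48.0 - 100.254.63.255) -> BORDER1
More-specific entries that do NOT match:
  100.252.59.56/30 (100.252.59.56 - 100.252.59.59) does not contain 100.254.59.57
  100.254.59.32/28 (100.254.59.32 - 100.254.59.47) does not contain 100.254.59.57
  100.254.59.176/28 (100.254.59.176 - 100.254.59.191) does not contain 100.254.59.57
  100.254.122.0/23 (100.254.122.0 - 100.254.123.255) does not contain 100.254.59.57
  100.254.48.0/21 (100.254.48.0 - 100.254.55.255) does not contain 100.254.59.57
Longest matching prefix is /20 -> next hop BORDER1.

BORDER1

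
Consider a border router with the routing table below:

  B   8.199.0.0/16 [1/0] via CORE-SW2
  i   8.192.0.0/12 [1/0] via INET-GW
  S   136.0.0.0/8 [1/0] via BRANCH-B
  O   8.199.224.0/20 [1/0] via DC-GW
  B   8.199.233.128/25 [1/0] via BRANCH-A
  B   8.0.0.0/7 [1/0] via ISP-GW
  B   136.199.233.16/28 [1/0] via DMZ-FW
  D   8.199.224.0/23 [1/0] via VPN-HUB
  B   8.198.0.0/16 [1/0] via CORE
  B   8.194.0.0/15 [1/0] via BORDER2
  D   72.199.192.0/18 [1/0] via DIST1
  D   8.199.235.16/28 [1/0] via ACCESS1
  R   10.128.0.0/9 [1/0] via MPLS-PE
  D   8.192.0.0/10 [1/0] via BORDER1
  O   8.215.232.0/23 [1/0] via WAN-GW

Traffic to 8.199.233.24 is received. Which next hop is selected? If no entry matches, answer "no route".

DC-GW

Routes whose prefix contains 8.199.233.24:
  8.0.0.0/7 (8.0.0.0 - 9.255.255.255) -> ISP-GW
  8.192.0.0/10 (8.192.0.0 - 8.255.255.255) -> BORDER1
  8.192.0.0/12 (8.192.0.0 - 8.207.255.255) -> INET-GW
  8.199.0.0/16 (8.199.0.0 - 8.199.255.255) -> CORE-SW2
  8.199.224.0/20 (8.199.224.0 - 8.199.239.255) -> DC-GW
More-specific entries that do NOT match:
  136.199.233.16/28 (136.199.233.16 - 136.199.233.31) does not contain 8.199.233.24
  8.199.235.16/28 (8.199.235.16 - 8.199.235.31) does not contain 8.199.233.24
  8.199.233.128/25 (8.199.233.128 - 8.199.233.255) does not contain 8.199.233.24
  8.199.224.0/23 (8.199.224.0 - 8.199.225.255) does not contain 8.199.233.24
  8.215.232.0/23 (8.215.232.0 - 8.215.233.255) does not contain 8.199.233.24
Longest matching prefix is /20 -> next hop DC-GW.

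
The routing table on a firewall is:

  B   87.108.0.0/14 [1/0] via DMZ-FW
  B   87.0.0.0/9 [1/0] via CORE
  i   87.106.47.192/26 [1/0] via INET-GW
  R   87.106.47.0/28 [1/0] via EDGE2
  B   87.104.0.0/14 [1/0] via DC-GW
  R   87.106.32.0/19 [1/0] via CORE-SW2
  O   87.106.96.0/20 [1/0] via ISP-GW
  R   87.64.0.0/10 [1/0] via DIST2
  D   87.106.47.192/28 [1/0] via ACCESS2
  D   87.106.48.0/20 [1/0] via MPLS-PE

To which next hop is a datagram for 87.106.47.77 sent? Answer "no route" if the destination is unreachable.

Routes whose prefix contains 87.106.47.77:
  87.0.0.0/9 (87.0.0.0 - 87.127.255.255) -> CORE
  87.64.0.0/10 (87.64.0.0 - 87.127.255.255) -> DIST2
  87.104.0.0/14 (87.104.0.0 - 87.107.255.255) -> DC-GW
  87.106.32.0/19 (87.106.32.0 - 87.106.63.255) -> CORE-SW2
More-specific entries that do NOT match:
  87.106.47.0/28 (87.106.47.0 - 87.106.47.15) does not contain 87.106.47.77
  87.106.47.192/28 (87.106.47.192 - 87.106.47.207) does not contain 87.106.47.77
  87.106.47.192/26 (87.106.47.192 - 87.106.47.255) does not contain 87.106.47.77
  87.106.96.0/20 (87.106.96.0 - 87.106.111.255) does not contain 87.106.47.77
  87.106.48.0/20 (87.106.48.0 - 87.106.63.255) does not contain 87.106.47.77
Longest matching prefix is /19 -> next hop CORE-SW2.

CORE-SW2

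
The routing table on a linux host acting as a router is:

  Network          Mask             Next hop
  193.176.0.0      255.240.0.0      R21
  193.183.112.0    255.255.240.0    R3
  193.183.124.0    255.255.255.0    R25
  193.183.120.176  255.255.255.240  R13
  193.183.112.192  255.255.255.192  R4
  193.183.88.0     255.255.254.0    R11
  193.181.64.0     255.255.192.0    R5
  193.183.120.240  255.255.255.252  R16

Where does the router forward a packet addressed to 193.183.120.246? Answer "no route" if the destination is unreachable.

R3

Routes whose prefix contains 193.183.120.246:
  193.176.0.0/12 (193.176.0.0 - 193.191.255.255) -> R21
  193.183.112.0/20 (193.183.112.0 - 193.183.127.255) -> R3
More-specific entries that do NOT match:
  193.183.120.240/30 (193.183.120.240 - 193.183.120.243) does not contain 193.183.120.246
  193.183.120.176/28 (193.183.120.176 - 193.183.120.191) does not contain 193.183.120.246
  193.183.112.192/26 (193.183.112.192 - 193.183.112.255) does not contain 193.183.120.246
  193.183.124.0/24 (193.183.124.0 - 193.183.124.255) does not contain 193.183.120.246
  193.183.88.0/23 (193.183.88.0 - 193.183.89.255) does not contain 193.183.120.246
Longest matching prefix is /20 -> next hop R3.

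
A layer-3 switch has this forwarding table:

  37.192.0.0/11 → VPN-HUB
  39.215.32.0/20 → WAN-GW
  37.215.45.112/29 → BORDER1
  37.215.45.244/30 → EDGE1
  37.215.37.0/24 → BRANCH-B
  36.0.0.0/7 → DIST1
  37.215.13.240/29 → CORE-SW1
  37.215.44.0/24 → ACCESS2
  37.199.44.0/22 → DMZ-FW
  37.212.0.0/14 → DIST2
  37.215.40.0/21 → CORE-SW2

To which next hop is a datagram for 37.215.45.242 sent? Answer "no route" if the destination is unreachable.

CORE-SW2

Routes whose prefix contains 37.215.45.242:
  36.0.0.0/7 (36.0.0.0 - 37.255.255.255) -> DIST1
  37.192.0.0/11 (37.192.0.0 - 37.223.255.255) -> VPN-HUB
  37.212.0.0/14 (37.212.0.0 - 37.215.255.255) -> DIST2
  37.215.40.0/21 (37.215.40.0 - 37.215.47.255) -> CORE-SW2
More-specific entries that do NOT match:
  37.215.45.244/30 (37.215.45.244 - 37.215.45.247) does not contain 37.215.45.242
  37.215.45.112/29 (37.215.45.112 - 37.215.45.119) does not contain 37.215.45.242
  37.215.13.240/29 (37.215.13.240 - 37.215.13.247) does not contain 37.215.45.242
  37.215.37.0/24 (37.215.37.0 - 37.215.37.255) does not contain 37.215.45.242
  37.215.44.0/24 (37.215.44.0 - 37.215.44.255) does not contain 37.215.45.242
  37.199.44.0/22 (37.199.44.0 - 37.199.47.255) does not contain 37.215.45.242
Longest matching prefix is /21 -> next hop CORE-SW2.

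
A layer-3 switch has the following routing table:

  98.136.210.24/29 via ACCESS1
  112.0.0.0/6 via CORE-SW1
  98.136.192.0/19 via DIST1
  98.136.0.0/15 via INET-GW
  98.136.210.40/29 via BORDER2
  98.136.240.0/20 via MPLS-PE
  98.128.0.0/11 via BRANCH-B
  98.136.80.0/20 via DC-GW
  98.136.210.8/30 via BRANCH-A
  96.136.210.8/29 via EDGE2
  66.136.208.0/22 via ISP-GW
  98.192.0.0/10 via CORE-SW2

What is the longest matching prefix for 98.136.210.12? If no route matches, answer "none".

Entries matching 98.136.210.12:
  98.128.0.0/11 (98.128.0.0 - 98.159.255.255)
  98.136.0.0/15 (98.136.0.0 - 98.137.255.255)
  98.136.192.0/19 (98.136.192.0 - 98.136.223.255)
Most specific is 98.136.192.0/19.

98.136.192.0/19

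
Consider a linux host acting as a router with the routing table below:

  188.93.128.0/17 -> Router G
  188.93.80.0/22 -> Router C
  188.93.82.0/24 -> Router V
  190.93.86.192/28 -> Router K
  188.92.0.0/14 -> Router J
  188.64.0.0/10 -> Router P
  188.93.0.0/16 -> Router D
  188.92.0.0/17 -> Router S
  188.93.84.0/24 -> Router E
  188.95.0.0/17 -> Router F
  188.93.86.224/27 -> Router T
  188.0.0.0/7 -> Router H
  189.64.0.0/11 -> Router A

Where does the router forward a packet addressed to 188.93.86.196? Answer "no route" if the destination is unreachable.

Router D

Routes whose prefix contains 188.93.86.196:
  188.0.0.0/7 (188.0.0.0 - 189.255.255.255) -> Router H
  188.64.0.0/10 (188.64.0.0 - 188.127.255.255) -> Router P
  188.92.0.0/14 (188.92.0.0 - 188.95.255.255) -> Router J
  188.93.0.0/16 (188.93.0.0 - 188.93.255.255) -> Router D
More-specific entries that do NOT match:
  190.93.86.192/28 (190.93.86.192 - 190.93.86.207) does not contain 188.93.86.196
  188.93.86.224/27 (188.93.86.224 - 188.93.86.255) does not contain 188.93.86.196
  188.93.82.0/24 (188.93.82.0 - 188.93.82.255) does not contain 188.93.86.196
  188.93.84.0/24 (188.93.84.0 - 188.93.84.255) does not contain 188.93.86.196
  188.93.80.0/22 (188.93.80.0 - 188.93.83.255) does not contain 188.93.86.196
  188.93.128.0/17 (188.93.128.0 - 188.93.255.255) does not contain 188.93.86.196
  188.92.0.0/17 (188.92.0.0 - 188.92.127.255) does not contain 188.93.86.196
  188.95.0.0/17 (188.95.0.0 - 188.95.127.255) does not contain 188.93.86.196
Longest matching prefix is /16 -> next hop Router D.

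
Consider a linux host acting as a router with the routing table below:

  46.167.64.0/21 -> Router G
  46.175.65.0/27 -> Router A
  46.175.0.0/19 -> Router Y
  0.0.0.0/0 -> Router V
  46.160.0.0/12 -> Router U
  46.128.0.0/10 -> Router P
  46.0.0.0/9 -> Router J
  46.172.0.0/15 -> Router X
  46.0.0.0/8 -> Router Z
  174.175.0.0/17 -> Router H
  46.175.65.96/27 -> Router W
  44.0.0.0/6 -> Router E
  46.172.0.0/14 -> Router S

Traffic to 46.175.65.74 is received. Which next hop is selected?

Router S

Routes whose prefix contains 46.175.65.74:
  0.0.0.0/0 (default, matches everything) -> Router V
  44.0.0.0/6 (44.0.0.0 - 47.255.255.255) -> Router E
  46.0.0.0/8 (46.0.0.0 - 46.255.255.255) -> Router Z
  46.128.0.0/10 (46.128.0.0 - 46.191.255.255) -> Router P
  46.160.0.0/12 (46.160.0.0 - 46.175.255.255) -> Router U
  46.172.0.0/14 (46.172.0.0 - 46.175.255.255) -> Router S
More-specific entries that do NOT match:
  46.175.65.0/27 (46.175.65.0 - 46.175.65.31) does not contain 46.175.65.74
  46.175.65.96/27 (46.175.65.96 - 46.175.65.127) does not contain 46.175.65.74
  46.167.64.0/21 (46.167.64.0 - 46.167.71.255) does not contain 46.175.65.74
  46.175.0.0/19 (46.175.0.0 - 46.175.31.255) does not contain 46.175.65.74
  174.175.0.0/17 (174.175.0.0 - 174.175.127.255) does not contain 46.175.65.74
  46.172.0.0/15 (46.172.0.0 - 46.173.255.255) does not contain 46.175.65.74
Longest matching prefix is /14 -> next hop Router S.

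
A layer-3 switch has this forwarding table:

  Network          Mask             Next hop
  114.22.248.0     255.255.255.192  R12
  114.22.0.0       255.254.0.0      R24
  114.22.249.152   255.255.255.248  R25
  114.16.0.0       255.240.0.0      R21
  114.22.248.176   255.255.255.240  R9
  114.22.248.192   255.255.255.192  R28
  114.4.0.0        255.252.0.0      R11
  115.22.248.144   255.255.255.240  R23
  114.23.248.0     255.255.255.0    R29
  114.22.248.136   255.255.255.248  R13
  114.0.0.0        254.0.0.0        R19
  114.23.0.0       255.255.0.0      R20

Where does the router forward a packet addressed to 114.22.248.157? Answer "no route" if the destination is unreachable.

Routes whose prefix contains 114.22.248.157:
  114.0.0.0/7 (114.0.0.0 - 115.255.255.255) -> R19
  114.16.0.0/12 (114.16.0.0 - 114.31.255.255) -> R21
  114.22.0.0/15 (114.22.0.0 - 114.23.255.255) -> R24
More-specific entries that do NOT match:
  114.22.249.152/29 (114.22.249.152 - 114.22.249.159) does not contain 114.22.248.157
  114.22.248.136/29 (114.22.248.136 - 114.22.248.143) does not contain 114.22.248.157
  114.22.248.176/28 (114.22.248.176 - 114.22.248.191) does not contain 114.22.248.157
  115.22.248.144/28 (115.22.248.144 - 115.22.248.159) does not contain 114.22.248.157
  114.22.248.0/26 (114.22.248.0 - 114.22.248.63) does not contain 114.22.248.157
  114.22.248.192/26 (114.22.248.192 - 114.22.248.255) does not contain 114.22.248.157
  114.23.248.0/24 (114.23.248.0 - 114.23.248.255) does not contain 114.22.248.157
  114.23.0.0/16 (114.23.0.0 - 114.23.255.255) does not contain 114.22.248.157
Longest matching prefix is /15 -> next hop R24.

R24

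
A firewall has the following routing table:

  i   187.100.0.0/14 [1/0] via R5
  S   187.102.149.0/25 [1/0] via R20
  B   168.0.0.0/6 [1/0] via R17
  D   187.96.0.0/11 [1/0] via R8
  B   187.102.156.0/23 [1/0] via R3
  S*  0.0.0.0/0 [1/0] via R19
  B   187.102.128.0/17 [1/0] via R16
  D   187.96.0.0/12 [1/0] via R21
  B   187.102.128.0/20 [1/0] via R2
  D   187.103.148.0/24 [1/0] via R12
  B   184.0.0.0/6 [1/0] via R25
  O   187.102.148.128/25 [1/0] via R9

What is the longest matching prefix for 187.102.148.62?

Entries matching 187.102.148.62:
  0.0.0.0/0 (default, matches everything)
  184.0.0.0/6 (184.0.0.0 - 187.255.255.255)
  187.96.0.0/11 (187.96.0.0 - 187.127.255.255)
  187.96.0.0/12 (187.96.0.0 - 187.111.255.255)
  187.100.0.0/14 (187.100.0.0 - 187.103.255.255)
  187.102.128.0/17 (187.102.128.0 - 187.102.255.255)
Most specific is 187.102.128.0/17.

187.102.128.0/17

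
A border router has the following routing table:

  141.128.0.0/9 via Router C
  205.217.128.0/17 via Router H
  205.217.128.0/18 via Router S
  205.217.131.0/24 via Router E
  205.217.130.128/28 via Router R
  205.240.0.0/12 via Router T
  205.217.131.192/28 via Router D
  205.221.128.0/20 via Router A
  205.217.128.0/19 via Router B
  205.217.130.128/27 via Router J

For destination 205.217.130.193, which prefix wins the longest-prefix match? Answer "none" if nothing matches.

Entries matching 205.217.130.193:
  205.217.128.0/17 (205.217.128.0 - 205.217.255.255)
  205.217.128.0/18 (205.217.128.0 - 205.217.191.255)
  205.217.128.0/19 (205.217.128.0 - 205.217.159.255)
Most specific is 205.217.128.0/19.

205.217.128.0/19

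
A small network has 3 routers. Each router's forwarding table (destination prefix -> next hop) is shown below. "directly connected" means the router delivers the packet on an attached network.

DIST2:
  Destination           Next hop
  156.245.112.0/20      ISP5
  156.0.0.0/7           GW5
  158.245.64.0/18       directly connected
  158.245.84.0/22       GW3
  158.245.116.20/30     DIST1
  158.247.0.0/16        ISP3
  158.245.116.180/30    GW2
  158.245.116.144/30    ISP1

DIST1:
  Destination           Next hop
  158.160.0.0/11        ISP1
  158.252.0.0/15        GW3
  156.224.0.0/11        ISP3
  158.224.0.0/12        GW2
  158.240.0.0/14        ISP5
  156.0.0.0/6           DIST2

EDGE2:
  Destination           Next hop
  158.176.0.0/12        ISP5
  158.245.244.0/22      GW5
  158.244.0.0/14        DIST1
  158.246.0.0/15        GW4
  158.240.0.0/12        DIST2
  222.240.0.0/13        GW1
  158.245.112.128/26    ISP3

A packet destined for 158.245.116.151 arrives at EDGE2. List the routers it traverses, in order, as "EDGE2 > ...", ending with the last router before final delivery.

EDGE2 > DIST1 > DIST2

At EDGE2: longest match for 158.245.116.151 is 158.244.0.0/14 -> DIST1
At DIST1: longest match for 158.245.116.151 is 156.0.0.0/6 -> DIST2
At DIST2: longest match for 158.245.116.151 is 158.245.64.0/18 -> directly connected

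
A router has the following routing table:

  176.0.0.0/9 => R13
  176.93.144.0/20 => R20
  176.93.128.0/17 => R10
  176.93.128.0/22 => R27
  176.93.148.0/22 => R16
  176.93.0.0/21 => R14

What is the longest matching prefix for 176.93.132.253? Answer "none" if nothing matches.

176.93.128.0/17

Entries matching 176.93.132.253:
  176.0.0.0/9 (176.0.0.0 - 176.127.255.255)
  176.93.128.0/17 (176.93.128.0 - 176.93.255.255)
Most specific is 176.93.128.0/17.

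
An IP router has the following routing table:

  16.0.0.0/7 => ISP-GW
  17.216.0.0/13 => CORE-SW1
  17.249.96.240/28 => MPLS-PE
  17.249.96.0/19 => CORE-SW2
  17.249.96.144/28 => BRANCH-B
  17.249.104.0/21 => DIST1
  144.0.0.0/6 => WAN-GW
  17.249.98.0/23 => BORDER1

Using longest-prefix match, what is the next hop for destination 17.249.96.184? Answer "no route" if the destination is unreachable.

CORE-SW2

Routes whose prefix contains 17.249.96.184:
  16.0.0.0/7 (16.0.0.0 - 17.255.255.255) -> ISP-GW
  17.249.96.0/19 (17.249.96.0 - 17.249.127.255) -> CORE-SW2
More-specific entries that do NOT match:
  17.249.96.240/28 (17.249.96.240 - 17.249.96.255) does not contain 17.249.96.184
  17.249.96.144/28 (17.249.96.144 - 17.249.96.159) does not contain 17.249.96.184
  17.249.98.0/23 (17.249.98.0 - 17.249.99.255) does not contain 17.249.96.184
  17.249.104.0/21 (17.249.104.0 - 17.249.111.255) does not contain 17.249.96.184
Longest matching prefix is /19 -> next hop CORE-SW2.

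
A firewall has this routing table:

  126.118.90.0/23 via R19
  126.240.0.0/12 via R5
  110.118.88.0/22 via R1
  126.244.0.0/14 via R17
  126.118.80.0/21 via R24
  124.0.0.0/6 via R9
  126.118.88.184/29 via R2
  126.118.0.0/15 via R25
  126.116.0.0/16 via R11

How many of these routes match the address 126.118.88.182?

Prefixes containing 126.118.88.182:
  124.0.0.0/6 (124.0.0.0 - 127.255.255.255)
  126.118.0.0/15 (126.118.0.0 - 126.119.255.255)
Total matching entries: 2.

2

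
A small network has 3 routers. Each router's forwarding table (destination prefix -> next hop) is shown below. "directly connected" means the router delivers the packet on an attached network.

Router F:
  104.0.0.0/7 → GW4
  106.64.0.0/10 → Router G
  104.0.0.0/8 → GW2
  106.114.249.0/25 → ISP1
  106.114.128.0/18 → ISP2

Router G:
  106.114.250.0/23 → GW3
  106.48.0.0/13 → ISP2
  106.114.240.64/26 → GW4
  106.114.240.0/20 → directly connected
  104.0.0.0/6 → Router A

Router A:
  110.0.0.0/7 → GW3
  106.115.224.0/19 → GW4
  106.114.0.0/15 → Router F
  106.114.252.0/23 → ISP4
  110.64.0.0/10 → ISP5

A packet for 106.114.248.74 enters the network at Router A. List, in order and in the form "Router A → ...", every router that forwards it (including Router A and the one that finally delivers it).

At Router A: longest match for 106.114.248.74 is 106.114.0.0/15 -> Router F
At Router F: longest match for 106.114.248.74 is 106.64.0.0/10 -> Router G
At Router G: longest match for 106.114.248.74 is 106.114.240.0/20 -> directly connected

Router A → Router F → Router G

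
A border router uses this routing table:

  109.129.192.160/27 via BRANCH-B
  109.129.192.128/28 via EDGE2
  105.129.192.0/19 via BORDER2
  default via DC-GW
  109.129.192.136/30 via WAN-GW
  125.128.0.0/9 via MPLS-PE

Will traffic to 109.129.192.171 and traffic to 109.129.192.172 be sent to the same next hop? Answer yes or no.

109.129.192.171: longest match 109.129.192.160/27 -> BRANCH-B
109.129.192.172: longest match 109.129.192.160/27 -> BRANCH-B

yes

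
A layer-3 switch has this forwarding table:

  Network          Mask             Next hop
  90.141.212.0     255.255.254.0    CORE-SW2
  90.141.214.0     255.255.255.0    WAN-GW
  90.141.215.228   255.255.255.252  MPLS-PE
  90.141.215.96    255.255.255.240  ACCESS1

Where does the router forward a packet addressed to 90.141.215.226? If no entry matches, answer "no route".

no route

No entry's prefix contains 90.141.215.226; there is no default route.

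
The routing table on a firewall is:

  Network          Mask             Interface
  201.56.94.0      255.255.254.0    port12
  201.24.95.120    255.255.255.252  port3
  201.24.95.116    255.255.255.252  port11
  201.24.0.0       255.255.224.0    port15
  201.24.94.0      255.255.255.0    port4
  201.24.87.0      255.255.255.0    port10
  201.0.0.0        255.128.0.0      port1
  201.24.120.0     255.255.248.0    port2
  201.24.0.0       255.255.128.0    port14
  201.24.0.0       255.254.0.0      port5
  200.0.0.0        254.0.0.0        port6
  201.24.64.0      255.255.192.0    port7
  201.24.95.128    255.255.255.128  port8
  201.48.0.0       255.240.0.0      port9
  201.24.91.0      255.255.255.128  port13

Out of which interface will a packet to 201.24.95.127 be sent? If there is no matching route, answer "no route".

Routes whose prefix contains 201.24.95.127:
  200.0.0.0/7 (200.0.0.0 - 201.255.255.255) -> port6
  201.0.0.0/9 (201.0.0.0 - 201.127.255.255) -> port1
  201.24.0.0/15 (201.24.0.0 - 201.25.255.255) -> port5
  201.24.0.0/17 (201.24.0.0 - 201.24.127.255) -> port14
  201.24.64.0/18 (201.24.64.0 - 201.24.127.255) -> port7
More-specific entries that do NOT match:
  201.24.95.120/30 (201.24.95.120 - 201.24.95.123) does not contain 201.24.95.127
  201.24.95.116/30 (201.24.95.116 - 201.24.95.119) does not contain 201.24.95.127
  201.24.95.128/25 (201.24.95.128 - 201.24.95.255) does not contain 201.24.95.127
  201.24.91.0/25 (201.24.91.0 - 201.24.91.127) does not contain 201.24.95.127
  201.24.94.0/24 (201.24.94.0 - 201.24.94.255) does not contain 201.24.95.127
  201.24.87.0/24 (201.24.87.0 - 201.24.87.255) does not contain 201.24.95.127
  201.56.94.0/23 (201.56.94.0 - 201.56.95.255) does not contain 201.24.95.127
  201.24.120.0/21 (201.24.120.0 - 201.24.127.255) does not contain 201.24.95.127
  201.24.0.0/19 (201.24.0.0 - 201.24.31.255) does not contain 201.24.95.127
Longest matching prefix is /18 -> interface port7.

port7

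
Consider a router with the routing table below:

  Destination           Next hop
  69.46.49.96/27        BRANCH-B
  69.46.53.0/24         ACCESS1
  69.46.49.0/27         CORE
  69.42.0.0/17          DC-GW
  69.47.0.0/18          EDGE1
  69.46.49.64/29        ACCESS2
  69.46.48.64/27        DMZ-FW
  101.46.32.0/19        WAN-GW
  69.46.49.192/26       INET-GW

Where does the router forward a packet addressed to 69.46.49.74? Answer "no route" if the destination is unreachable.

No entry's prefix contains 69.46.49.74; there is no default route.

no route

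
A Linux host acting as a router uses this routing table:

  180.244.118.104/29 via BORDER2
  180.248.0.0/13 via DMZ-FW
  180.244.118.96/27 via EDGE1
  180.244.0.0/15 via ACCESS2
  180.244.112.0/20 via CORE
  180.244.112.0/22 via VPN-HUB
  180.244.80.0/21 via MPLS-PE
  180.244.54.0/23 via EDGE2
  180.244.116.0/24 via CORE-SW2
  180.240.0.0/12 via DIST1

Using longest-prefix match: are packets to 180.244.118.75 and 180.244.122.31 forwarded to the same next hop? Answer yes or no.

180.244.118.75: longest match 180.244.112.0/20 -> CORE
180.244.122.31: longest match 180.244.112.0/20 -> CORE

yes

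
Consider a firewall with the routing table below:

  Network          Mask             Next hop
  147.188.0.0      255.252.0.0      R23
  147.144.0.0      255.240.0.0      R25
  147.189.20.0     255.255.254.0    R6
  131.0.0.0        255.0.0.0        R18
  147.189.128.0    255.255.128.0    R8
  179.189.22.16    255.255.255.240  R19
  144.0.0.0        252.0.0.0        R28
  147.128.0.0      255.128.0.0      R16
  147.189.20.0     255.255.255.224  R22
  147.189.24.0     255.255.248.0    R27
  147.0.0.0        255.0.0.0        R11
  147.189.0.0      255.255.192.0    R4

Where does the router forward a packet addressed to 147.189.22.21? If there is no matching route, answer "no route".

Routes whose prefix contains 147.189.22.21:
  144.0.0.0/6 (144.0.0.0 - 147.255.255.255) -> R28
  147.0.0.0/8 (147.0.0.0 - 147.255.255.255) -> R11
  147.128.0.0/9 (147.128.0.0 - 147.255.255.255) -> R16
  147.188.0.0/14 (147.188.0.0 - 147.191.255.255) -> R23
  147.189.0.0/18 (147.189.0.0 - 147.189.63.255) -> R4
More-specific entries that do NOT match:
  179.189.22.16/28 (179.189.22.16 - 179.189.22.31) does not contain 147.189.22.21
  147.189.20.0/27 (147.189.20.0 - 147.189.20.31) does not contain 147.189.22.21
  147.189.20.0/23 (147.189.20.0 - 147.189.21.255) does not contain 147.189.22.21
  147.189.24.0/21 (147.189.24.0 - 147.189.31.255) does not contain 147.189.22.21
Longest matching prefix is /18 -> next hop R4.

R4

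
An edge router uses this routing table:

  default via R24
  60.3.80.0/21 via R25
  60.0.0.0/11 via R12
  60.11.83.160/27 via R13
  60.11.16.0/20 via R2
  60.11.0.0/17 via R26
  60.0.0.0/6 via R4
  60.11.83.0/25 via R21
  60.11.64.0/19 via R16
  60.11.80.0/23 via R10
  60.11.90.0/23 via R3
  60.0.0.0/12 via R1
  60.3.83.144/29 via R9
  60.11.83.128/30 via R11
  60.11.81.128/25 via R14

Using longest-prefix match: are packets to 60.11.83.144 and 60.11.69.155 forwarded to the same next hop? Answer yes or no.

yes

60.11.83.144: longest match 60.11.64.0/19 -> R16
60.11.69.155: longest match 60.11.64.0/19 -> R16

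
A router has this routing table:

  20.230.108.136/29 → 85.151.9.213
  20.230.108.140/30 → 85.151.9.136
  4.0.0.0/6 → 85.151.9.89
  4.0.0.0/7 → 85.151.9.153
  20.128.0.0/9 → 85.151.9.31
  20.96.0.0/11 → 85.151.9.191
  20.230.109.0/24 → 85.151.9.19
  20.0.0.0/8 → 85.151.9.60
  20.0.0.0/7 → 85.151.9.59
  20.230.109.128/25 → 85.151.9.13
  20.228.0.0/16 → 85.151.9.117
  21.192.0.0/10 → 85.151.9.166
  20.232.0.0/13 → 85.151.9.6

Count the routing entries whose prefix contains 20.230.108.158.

3

Prefixes containing 20.230.108.158:
  20.0.0.0/7 (20.0.0.0 - 21.255.255.255)
  20.0.0.0/8 (20.0.0.0 - 20.255.255.255)
  20.128.0.0/9 (20.128.0.0 - 20.255.255.255)
Total matching entries: 3.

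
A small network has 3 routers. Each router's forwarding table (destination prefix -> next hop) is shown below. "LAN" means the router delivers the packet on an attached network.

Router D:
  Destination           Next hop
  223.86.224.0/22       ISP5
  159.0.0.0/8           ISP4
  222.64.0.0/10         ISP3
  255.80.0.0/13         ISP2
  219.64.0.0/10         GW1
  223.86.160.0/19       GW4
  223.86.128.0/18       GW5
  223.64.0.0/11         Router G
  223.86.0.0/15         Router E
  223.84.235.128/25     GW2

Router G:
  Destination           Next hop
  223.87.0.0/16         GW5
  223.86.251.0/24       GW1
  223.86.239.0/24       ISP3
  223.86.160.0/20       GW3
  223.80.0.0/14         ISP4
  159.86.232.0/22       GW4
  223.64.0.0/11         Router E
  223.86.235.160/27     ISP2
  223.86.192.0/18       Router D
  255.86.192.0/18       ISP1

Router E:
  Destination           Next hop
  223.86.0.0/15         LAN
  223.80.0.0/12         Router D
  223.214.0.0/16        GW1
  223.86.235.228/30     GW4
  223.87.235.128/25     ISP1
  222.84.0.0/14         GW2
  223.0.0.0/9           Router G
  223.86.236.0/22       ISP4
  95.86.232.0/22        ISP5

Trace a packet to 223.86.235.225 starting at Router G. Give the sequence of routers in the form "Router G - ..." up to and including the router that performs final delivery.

Router G - Router D - Router E

At Router G: longest match for 223.86.235.225 is 223.86.192.0/18 -> Router D
At Router D: longest match for 223.86.235.225 is 223.86.0.0/15 -> Router E
At Router E: longest match for 223.86.235.225 is 223.86.0.0/15 -> LAN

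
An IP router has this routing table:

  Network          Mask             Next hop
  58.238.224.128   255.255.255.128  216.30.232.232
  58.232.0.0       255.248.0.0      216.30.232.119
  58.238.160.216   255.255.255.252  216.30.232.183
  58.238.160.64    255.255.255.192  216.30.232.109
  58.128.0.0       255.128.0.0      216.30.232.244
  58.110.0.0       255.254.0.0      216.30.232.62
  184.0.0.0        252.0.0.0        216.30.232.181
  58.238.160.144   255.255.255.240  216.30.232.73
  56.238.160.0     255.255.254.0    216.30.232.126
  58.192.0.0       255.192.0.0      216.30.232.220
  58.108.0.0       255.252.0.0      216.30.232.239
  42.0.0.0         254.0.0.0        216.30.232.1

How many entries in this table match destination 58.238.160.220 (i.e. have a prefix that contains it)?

3

Prefixes containing 58.238.160.220:
  58.128.0.0/9 (58.128.0.0 - 58.255.255.255)
  58.192.0.0/10 (58.192.0.0 - 58.255.255.255)
  58.232.0.0/13 (58.232.0.0 - 58.239.255.255)
Total matching entries: 3.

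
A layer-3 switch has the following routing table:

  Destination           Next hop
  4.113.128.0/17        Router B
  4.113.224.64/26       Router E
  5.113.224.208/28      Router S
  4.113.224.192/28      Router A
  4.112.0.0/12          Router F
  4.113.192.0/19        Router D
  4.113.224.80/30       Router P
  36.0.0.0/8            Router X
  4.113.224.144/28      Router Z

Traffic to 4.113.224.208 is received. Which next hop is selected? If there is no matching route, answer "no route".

Router B

Routes whose prefix contains 4.113.224.208:
  4.112.0.0/12 (4.112.0.0 - 4.127.255.255) -> Router F
  4.113.128.0/17 (4.113.128.0 - 4.113.255.255) -> Router B
More-specific entries that do NOT match:
  4.113.224.80/30 (4.113.224.80 - 4.113.224.83) does not contain 4.113.224.208
  5.113.224.208/28 (5.113.224.208 - 5.113.224.223) does not contain 4.113.224.208
  4.113.224.192/28 (4.113.224.192 - 4.113.224.207) does not contain 4.113.224.208
  4.113.224.144/28 (4.113.224.144 - 4.113.224.159) does not contain 4.113.224.208
  4.113.224.64/26 (4.113.224.64 - 4.113.224.127) does not contain 4.113.224.208
  4.113.192.0/19 (4.113.192.0 - 4.113.223.255) does not contain 4.113.224.208
Longest matching prefix is /17 -> next hop Router B.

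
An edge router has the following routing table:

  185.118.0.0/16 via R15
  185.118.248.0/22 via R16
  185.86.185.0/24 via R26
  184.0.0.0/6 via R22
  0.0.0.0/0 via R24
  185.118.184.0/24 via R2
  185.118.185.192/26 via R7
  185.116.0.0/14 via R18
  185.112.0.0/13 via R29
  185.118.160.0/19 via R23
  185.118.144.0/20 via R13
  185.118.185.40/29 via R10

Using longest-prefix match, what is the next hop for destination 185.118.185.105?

Routes whose prefix contains 185.118.185.105:
  0.0.0.0/0 (default, matches everything) -> R24
  184.0.0.0/6 (184.0.0.0 - 187.255.255.255) -> R22
  185.112.0.0/13 (185.112.0.0 - 185.119.255.255) -> R29
  185.116.0.0/14 (185.116.0.0 - 185.119.255.255) -> R18
  185.118.0.0/16 (185.118.0.0 - 185.118.255.255) -> R15
  185.118.160.0/19 (185.118.160.0 - 185.118.191.255) -> R23
More-specific entries that do NOT match:
  185.118.185.40/29 (185.118.185.40 - 185.118.185.47) does not contain 185.118.185.105
  185.118.185.192/26 (185.118.185.192 - 185.118.185.255) does not contain 185.118.185.105
  185.86.185.0/24 (185.86.185.0 - 185.86.185.255) does not contain 185.118.185.105
  185.118.184.0/24 (185.118.184.0 - 185.118.184.255) does not contain 185.118.185.105
  185.118.248.0/22 (185.118.248.0 - 185.118.251.255) does not contain 185.118.185.105
  185.118.144.0/20 (185.118.144.0 - 185.118.159.255) does not contain 185.118.185.105
Longest matching prefix is /19 -> next hop R23.

R23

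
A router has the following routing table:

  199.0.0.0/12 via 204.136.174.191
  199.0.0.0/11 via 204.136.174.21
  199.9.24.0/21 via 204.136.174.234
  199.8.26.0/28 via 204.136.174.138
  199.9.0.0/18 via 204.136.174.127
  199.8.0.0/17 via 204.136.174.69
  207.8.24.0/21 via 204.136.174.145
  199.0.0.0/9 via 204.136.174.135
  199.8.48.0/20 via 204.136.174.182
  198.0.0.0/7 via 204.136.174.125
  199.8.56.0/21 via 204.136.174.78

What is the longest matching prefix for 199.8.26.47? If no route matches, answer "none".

199.8.0.0/17

Entries matching 199.8.26.47:
  198.0.0.0/7 (198.0.0.0 - 199.255.255.255)
  199.0.0.0/9 (199.0.0.0 - 199.127.255.255)
  199.0.0.0/11 (199.0.0.0 - 199.31.255.255)
  199.0.0.0/12 (199.0.0.0 - 199.15.255.255)
  199.8.0.0/17 (199.8.0.0 - 199.8.127.255)
Most specific is 199.8.0.0/17.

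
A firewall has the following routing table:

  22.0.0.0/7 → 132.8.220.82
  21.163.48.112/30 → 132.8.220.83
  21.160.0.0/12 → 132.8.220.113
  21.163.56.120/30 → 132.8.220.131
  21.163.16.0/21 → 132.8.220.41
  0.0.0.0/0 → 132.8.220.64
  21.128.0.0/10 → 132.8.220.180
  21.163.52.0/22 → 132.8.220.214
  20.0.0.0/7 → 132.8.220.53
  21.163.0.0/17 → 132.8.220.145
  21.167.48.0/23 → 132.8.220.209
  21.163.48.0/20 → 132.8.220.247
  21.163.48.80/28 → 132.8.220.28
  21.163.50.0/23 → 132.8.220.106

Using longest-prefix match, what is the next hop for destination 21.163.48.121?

132.8.220.247

Routes whose prefix contains 21.163.48.121:
  0.0.0.0/0 (default, matches everything) -> 132.8.220.64
  20.0.0.0/7 (20.0.0.0 - 21.255.255.255) -> 132.8.220.53
  21.128.0.0/10 (21.128.0.0 - 21.191.255.255) -> 132.8.220.180
  21.160.0.0/12 (21.160.0.0 - 21.175.255.255) -> 132.8.220.113
  21.163.0.0/17 (21.163.0.0 - 21.163.127.255) -> 132.8.220.145
  21.163.48.0/20 (21.163.48.0 - 21.163.63.255) -> 132.8.220.247
More-specific entries that do NOT match:
  21.163.48.112/30 (21.163.48.112 - 21.163.48.115) does not contain 21.163.48.121
  21.163.56.120/30 (21.163.56.120 - 21.163.56.123) does not contain 21.163.48.121
  21.163.48.80/28 (21.163.48.80 - 21.163.48.95) does not contain 21.163.48.121
  21.167.48.0/23 (21.167.48.0 - 21.167.49.255) does not contain 21.163.48.121
  21.163.50.0/23 (21.163.50.0 - 21.163.51.255) does not contain 21.163.48.121
  21.163.52.0/22 (21.163.52.0 - 21.163.55.255) does not contain 21.163.48.121
  21.163.16.0/21 (21.163.16.0 - 21.163.23.255) does not contain 21.163.48.121
Longest matching prefix is /20 -> next hop 132.8.220.247.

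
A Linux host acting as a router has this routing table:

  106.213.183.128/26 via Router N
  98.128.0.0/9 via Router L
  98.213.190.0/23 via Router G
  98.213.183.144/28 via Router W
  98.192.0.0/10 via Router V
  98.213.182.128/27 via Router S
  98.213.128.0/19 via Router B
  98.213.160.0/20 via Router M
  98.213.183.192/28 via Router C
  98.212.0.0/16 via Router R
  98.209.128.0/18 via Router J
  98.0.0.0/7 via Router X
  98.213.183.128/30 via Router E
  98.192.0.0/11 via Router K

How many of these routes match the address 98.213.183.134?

Prefixes containing 98.213.183.134:
  98.0.0.0/7 (98.0.0.0 - 99.255.255.255)
  98.128.0.0/9 (98.128.0.0 - 98.255.255.255)
  98.192.0.0/10 (98.192.0.0 - 98.255.255.255)
  98.192.0.0/11 (98.192.0.0 - 98.223.255.255)
Total matching entries: 4.

4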